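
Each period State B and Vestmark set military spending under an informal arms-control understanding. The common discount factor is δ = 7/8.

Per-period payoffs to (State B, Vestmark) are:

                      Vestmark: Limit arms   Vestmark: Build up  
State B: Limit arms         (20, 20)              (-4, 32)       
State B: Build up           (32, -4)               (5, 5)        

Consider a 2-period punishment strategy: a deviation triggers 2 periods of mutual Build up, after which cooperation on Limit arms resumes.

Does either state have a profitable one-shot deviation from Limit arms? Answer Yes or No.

No

A one-shot deviation gives 32 now, then 5 for 2 periods, then back to 20.
Gain from deviating: (32−20) today; loss: (20−5) in each of the next 2 periods.
No-deviation condition: (20−5)(δ+…+δ^2) ≥ 32−20, i.e. δ+…+δ^2 ≥ 4/5.
At δ = 7/8: δ+…+δ^2 = 1.6406 ≥ 0.8000.
So cooperation is sustainable.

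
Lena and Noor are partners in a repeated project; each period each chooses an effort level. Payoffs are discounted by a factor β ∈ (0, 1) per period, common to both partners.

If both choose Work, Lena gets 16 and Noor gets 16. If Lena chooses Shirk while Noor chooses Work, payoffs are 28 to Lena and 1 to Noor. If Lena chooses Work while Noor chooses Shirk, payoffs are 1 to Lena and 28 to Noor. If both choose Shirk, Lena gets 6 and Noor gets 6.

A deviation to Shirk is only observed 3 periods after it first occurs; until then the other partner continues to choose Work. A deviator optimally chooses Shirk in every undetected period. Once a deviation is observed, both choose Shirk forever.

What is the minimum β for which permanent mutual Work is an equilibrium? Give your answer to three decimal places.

0.817

A deviator earns 28 for 3 periods, then 6 forever; cooperating earns 16 forever. Multiplying the IC by (1−β):
16 ≥ 28(1−β^3) + 6β^3, so 22·β^3 ≥ 12 and β^3 ≥ 6/11.
β ≥ (6/11)^(1/3) ≈ 0.817.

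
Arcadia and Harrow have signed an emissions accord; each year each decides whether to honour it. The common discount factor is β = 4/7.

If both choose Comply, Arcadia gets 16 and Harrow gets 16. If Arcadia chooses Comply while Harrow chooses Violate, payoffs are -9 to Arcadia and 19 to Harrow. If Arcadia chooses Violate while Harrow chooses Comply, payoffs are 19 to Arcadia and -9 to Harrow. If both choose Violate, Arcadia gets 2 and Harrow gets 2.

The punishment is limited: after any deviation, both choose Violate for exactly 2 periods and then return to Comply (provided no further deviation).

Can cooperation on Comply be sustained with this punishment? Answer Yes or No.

IC: β+…+β^2 ≥ (19−16)/(16−2) = 3/14.
At β = 4/7: partial sum = 0.8980 ≥ 0.2143. Cooperation sustainable.

Yes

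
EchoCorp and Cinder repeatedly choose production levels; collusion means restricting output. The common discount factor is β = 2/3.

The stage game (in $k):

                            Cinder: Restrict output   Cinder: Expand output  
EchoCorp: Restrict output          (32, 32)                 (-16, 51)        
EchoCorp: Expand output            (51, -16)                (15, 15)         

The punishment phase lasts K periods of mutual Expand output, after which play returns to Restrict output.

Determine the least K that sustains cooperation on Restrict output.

3

Need Σ_{k=1}^{K} β^k ≥ (51−32)/(32−15) = 1.1176 at β = 2/3.
At K = 2 the sum is 1.1111 < 1.1176; at K = 3 it is 1.4074 ≥ 1.1176.
So the minimum punishment length is K = 3.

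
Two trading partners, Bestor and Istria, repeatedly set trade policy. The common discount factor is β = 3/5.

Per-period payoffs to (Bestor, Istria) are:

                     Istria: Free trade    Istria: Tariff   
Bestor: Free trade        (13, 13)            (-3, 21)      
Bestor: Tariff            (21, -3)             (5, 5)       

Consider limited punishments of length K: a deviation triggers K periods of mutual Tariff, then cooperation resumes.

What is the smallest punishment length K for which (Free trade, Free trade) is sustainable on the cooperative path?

Need Σ_{k=1}^{K} β^k ≥ (21−13)/(13−5) = 1.0000 at β = 3/5.
At K = 2 the sum is 0.9600 < 1.0000; at K = 3 it is 1.1760 ≥ 1.0000.
So the minimum punishment length is K = 3.

3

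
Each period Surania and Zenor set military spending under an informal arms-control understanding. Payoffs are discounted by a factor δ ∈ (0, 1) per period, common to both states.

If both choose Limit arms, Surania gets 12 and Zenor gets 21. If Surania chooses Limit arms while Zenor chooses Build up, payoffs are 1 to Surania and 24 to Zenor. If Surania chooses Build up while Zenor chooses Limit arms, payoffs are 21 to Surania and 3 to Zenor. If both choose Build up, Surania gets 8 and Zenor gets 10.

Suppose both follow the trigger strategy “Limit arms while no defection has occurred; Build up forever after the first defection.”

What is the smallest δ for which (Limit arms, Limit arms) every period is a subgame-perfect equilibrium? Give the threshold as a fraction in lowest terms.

9/13

Surania's threshold: (21−12)/(21−8) = 9/13.
Zenor's threshold: (24−21)/(24−10) = 3/14.
9/13 > 3/14, so Surania binds and δ* = 9/13.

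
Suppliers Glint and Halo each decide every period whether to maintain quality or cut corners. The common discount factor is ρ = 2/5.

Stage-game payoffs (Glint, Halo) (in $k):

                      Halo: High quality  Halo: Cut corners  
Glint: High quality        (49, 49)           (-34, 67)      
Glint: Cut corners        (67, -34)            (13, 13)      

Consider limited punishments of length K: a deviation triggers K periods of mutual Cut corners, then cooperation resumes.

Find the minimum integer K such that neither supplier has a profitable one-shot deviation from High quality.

IC: ρ(1−ρ^K)/(1−ρ) ≥ (67−49)/(49−13) = 1/2.
With ρ = 2/5: need 1 − ρ^K ≥ 1/2·(1−2/5)/(2/5), i.e. ρ^K ≤ 0.2500.
Since (2/5)^1 = 0.4000 and (2/5)^2 = 0.1600, the smallest such K is 2.

2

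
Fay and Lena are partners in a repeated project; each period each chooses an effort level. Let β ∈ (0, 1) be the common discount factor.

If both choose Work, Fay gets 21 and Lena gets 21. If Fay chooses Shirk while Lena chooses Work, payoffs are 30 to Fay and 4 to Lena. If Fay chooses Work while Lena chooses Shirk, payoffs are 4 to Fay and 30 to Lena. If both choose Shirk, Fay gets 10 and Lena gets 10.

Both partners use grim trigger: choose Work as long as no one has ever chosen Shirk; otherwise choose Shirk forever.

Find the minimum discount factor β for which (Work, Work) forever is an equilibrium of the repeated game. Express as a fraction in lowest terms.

21/(1−β) ≥ 30 + 10β/(1−β)
21 ≥ 30 − 20β
β ≥ 9/20.

9/20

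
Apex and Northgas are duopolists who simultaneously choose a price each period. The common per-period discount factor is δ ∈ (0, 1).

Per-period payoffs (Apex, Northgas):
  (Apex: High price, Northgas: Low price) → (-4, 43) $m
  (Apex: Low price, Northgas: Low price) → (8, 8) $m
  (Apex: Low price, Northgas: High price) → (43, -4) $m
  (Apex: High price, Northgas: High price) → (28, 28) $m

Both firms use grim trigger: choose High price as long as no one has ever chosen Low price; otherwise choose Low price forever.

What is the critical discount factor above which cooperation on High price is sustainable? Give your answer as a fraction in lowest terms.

3/7

Under grim trigger the critical discount factor is (T−C)/(T−P) with T = 43, C = 28, P = 8.
δ* = (43−28)/(43−8) = 15/35 = 3/7.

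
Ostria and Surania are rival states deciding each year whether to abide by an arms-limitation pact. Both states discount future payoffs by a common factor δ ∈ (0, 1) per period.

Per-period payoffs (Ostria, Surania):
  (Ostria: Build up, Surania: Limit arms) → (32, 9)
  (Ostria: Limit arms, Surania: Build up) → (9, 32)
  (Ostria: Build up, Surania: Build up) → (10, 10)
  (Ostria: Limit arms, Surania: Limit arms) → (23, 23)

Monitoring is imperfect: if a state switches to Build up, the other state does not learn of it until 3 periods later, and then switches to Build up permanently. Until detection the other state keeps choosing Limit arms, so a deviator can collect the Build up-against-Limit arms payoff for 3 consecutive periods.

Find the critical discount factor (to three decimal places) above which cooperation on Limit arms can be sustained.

0.742

The best deviation is to choose Build up for all 3 undetected periods, earning 32 each, then 10 forever once detected.
Deviation value: 32(1−δ^3)/(1−δ) + 10δ^3/(1−δ); cooperation value: 23/(1−δ).
IC: 23 ≥ 32(1−δ^3) + 10δ^3 = 32 − 22δ^3.
So δ^3 ≥ 9/22, giving δ ≥ (9/22)^(1/3) ≈ 0.742.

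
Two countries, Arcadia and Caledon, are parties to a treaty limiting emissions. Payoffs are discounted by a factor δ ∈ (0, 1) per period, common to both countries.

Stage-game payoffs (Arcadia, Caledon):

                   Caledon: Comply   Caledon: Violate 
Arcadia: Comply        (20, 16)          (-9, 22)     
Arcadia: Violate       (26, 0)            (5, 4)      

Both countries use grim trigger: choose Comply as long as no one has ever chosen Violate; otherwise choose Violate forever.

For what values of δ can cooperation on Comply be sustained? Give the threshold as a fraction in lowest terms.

Arcadia: cooperation gives 20 each period; deviation gives 26 once then 5 forever.
  20/(1−δ) ≥ 26 + 5δ/(1−δ) ⇒ δ ≥ 6/21 = 2/7.
Caledon: cooperation gives 16 each period; deviation gives 22 once then 4 forever.
  δ ≥ 6/18 = 1/3.
Both must hold, so the binding constraint is Caledon's: δ ≥ 1/3.

1/3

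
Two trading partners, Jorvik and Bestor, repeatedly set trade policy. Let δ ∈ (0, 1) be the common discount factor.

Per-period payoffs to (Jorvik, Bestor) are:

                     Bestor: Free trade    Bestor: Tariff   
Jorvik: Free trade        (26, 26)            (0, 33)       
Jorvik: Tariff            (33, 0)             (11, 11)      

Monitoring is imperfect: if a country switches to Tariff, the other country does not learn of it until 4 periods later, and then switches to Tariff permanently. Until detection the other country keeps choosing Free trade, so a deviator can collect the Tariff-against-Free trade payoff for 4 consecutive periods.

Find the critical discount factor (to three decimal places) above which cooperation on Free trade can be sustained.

0.751

Deviating for the 4 undetected periods gains 33−26 = 7 per period over cooperation, then loses 26−11 = 15 per period forever once punishment starts.
Gain: 7(1 + δ + … + δ^3); loss: 15·δ^4/(1−δ).
No profitable deviation ⇔ 7(1−δ^4) ≤ 15·δ^4, i.e. δ^4 ≥ 7/(7+15) = 7/22.
Hence δ ≥ (7/22)^(1/4) ≈ 0.751.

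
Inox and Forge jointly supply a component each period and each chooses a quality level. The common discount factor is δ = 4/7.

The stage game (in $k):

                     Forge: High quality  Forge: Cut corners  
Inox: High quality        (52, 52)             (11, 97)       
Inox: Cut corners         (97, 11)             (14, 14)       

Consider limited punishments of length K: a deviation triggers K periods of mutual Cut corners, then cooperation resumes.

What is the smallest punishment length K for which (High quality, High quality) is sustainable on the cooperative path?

4

Need Σ_{k=1}^{K} δ^k ≥ (97−52)/(52−14) = 1.1842 at δ = 4/7.
At K = 3 the sum is 1.0845 < 1.1842; at K = 4 it is 1.1912 ≥ 1.1842.
So the minimum punishment length is K = 4.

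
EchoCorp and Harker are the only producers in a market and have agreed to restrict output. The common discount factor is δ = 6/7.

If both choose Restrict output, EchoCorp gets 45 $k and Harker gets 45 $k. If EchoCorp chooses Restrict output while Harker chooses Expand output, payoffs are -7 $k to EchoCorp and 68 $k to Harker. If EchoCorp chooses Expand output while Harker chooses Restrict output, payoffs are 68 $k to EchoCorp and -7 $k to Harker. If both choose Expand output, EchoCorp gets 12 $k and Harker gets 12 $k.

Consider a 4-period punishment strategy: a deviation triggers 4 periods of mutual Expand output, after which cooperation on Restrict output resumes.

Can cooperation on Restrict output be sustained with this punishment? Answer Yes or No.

Yes

A one-shot deviation gives 68 now, then 12 for 4 periods, then back to 45.
Gain from deviating: (68−45) today; loss: (45−12) in each of the next 4 periods.
No-deviation condition: (45−12)(δ+…+δ^4) ≥ 68−45, i.e. δ+…+δ^4 ≥ 23/33.
At δ = 6/7: δ+…+δ^4 = 2.7613 ≥ 0.6970.
So cooperation is sustainable.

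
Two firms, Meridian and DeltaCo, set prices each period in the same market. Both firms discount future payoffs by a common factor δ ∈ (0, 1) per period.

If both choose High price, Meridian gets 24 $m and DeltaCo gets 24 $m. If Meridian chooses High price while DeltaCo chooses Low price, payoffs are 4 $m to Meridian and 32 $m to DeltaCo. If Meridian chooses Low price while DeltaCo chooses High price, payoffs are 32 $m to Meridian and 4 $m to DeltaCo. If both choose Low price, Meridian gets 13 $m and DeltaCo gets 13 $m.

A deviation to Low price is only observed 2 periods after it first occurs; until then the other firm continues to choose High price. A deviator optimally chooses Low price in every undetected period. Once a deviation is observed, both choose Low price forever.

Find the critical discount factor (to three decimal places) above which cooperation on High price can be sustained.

0.649

A deviator earns 32 for 2 periods, then 13 forever; cooperating earns 24 forever. Multiplying the IC by (1−δ):
24 ≥ 32(1−δ^2) + 13δ^2, so 19·δ^2 ≥ 8 and δ^2 ≥ 8/19.
δ ≥ (8/19)^(1/2) ≈ 0.649.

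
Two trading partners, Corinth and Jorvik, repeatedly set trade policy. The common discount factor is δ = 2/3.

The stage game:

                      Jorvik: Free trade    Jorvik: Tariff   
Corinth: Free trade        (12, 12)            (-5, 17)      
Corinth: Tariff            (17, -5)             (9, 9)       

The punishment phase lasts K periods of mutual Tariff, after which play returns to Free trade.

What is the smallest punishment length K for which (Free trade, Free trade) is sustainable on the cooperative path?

5

Need Σ_{k=1}^{K} δ^k ≥ (17−12)/(12−9) = 1.6667 at δ = 2/3.
At K = 4 the sum is 1.6049 < 1.6667; at K = 5 it is 1.7366 ≥ 1.6667.
So the minimum punishment length is K = 5.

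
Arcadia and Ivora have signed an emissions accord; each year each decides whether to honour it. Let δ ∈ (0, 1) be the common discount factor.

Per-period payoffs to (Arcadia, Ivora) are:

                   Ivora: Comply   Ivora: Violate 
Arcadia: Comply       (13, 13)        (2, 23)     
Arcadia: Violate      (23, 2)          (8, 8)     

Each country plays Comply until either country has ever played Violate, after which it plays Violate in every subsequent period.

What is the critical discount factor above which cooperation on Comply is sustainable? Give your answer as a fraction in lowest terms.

2/3

Under grim trigger the critical discount factor is (T−C)/(T−P) with T = 23, C = 13, P = 8.
δ* = (23−13)/(23−8) = 10/15 = 2/3.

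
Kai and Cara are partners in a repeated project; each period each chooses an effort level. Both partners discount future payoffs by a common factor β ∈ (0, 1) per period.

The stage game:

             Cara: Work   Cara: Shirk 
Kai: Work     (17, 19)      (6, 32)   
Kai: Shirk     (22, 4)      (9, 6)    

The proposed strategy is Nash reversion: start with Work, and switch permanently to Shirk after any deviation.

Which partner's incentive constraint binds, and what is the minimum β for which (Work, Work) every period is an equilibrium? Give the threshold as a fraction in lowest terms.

For Kai: deviation gain 22−17 = 5, per-period punishment loss 17−9 = 8. IC gives β ≥ 5/13.
For Cara: gain 13, loss 13 per period, so β ≥ 13/26 = 1/2.
The tighter constraint is Cara's, so cooperation needs β ≥ 1/2.

Cara; β ≥ 1/2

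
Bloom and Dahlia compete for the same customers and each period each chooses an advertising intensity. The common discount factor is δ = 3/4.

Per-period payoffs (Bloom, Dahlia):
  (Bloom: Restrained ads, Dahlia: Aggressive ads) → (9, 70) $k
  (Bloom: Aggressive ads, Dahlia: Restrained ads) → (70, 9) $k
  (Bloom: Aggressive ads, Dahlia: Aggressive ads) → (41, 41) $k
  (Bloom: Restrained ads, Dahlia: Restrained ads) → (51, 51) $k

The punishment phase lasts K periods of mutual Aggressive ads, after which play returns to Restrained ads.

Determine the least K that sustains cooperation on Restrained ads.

IC: δ(1−δ^K)/(1−δ) ≥ (70−51)/(51−41) = 19/10.
With δ = 3/4: need 1 − δ^K ≥ 19/10·(1−3/4)/(3/4), i.e. δ^K ≤ 0.3667.
Since (3/4)^3 = 0.4219 and (3/4)^4 = 0.3164, the smallest such K is 4.

4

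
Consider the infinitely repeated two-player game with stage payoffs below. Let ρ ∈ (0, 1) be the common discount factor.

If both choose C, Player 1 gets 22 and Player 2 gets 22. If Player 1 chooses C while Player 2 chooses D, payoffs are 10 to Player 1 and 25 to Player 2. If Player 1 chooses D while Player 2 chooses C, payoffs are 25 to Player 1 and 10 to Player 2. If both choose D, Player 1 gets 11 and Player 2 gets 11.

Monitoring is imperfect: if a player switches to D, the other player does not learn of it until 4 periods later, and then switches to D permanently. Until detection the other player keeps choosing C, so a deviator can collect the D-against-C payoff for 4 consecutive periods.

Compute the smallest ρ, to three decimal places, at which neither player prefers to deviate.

A deviator earns 25 for 4 periods, then 11 forever; cooperating earns 22 forever. Multiplying the IC by (1−ρ):
22 ≥ 25(1−ρ^4) + 11ρ^4, so 14·ρ^4 ≥ 3 and ρ^4 ≥ 3/14.
ρ ≥ (3/14)^(1/4) ≈ 0.680.

0.680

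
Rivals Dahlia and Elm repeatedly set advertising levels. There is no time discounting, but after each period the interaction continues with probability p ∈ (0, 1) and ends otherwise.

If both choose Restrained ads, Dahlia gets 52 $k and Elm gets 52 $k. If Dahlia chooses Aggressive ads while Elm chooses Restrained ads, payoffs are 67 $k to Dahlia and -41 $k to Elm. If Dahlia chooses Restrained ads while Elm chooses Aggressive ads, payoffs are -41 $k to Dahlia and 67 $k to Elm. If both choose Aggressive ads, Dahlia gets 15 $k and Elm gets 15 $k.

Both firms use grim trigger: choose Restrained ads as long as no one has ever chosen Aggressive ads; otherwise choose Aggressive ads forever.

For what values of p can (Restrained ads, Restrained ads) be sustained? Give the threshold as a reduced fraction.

15/52

Expected cooperation value is 52 + p·52 + p²·52 + … = 52/(1−p); deviation gives 67 + p·15/(1−p).
52 ≥ 67(1−p) + 15p ⇒ 52p ≥ 15 ⇒ p ≥ 15/52.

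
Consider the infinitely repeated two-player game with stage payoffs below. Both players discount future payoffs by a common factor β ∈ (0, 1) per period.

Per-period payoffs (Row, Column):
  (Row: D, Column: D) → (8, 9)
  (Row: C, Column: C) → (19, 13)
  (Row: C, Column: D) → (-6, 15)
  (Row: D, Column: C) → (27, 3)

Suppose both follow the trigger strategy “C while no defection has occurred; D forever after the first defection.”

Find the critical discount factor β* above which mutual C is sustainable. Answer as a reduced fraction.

8/19

Row's threshold: (27−19)/(27−8) = 8/19.
Column's threshold: (15−13)/(15−9) = 1/3.
8/19 > 1/3, so Row binds and β* = 8/19.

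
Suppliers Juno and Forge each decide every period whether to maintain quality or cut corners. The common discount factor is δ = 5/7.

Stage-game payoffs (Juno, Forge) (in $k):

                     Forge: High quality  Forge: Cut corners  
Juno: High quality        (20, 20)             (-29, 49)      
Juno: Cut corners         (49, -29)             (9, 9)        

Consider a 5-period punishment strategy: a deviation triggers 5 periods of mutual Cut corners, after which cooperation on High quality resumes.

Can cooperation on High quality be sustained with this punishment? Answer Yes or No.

IC: δ+…+δ^5 ≥ (49−20)/(20−9) = 29/11.
At δ = 5/7: partial sum = 2.0352 < 2.6364. Cooperation not sustainable.

No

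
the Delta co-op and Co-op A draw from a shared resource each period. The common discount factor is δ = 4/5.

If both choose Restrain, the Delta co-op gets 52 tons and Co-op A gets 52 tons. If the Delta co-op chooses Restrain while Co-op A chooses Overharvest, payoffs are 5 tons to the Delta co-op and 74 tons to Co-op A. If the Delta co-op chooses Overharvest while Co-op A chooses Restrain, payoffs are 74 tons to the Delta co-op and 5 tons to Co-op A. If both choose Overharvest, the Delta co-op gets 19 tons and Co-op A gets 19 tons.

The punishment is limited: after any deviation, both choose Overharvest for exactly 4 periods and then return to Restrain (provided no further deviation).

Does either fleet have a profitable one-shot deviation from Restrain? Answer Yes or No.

Comparing payoff streams over the 5 periods until play realigns: cooperate → 52(1+δ+…+δ^4); deviate → 74 + 19(δ+…+δ^4).
Cooperation is sustained iff (52−19)(δ+…+δ^4) ≥ 74−52.
δ+…+δ^4 = 4/5·(1−(4/5)^4)/(1−4/5) = 2.3616, and (74−52)/(52−19) = 0.6667.
2.3616 ≥ 0.6667, so cooperation is sustainable.

No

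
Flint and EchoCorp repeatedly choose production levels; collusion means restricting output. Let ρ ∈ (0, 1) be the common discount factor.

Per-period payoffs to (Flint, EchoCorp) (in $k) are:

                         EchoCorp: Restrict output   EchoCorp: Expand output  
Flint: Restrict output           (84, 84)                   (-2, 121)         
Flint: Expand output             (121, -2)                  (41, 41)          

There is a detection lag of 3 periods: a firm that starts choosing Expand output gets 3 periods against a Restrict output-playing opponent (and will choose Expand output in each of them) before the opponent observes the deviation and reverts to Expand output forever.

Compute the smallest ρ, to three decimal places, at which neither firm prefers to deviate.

Deviating for the 3 undetected periods gains 121−84 = 37 per period over cooperation, then loses 84−41 = 43 per period forever once punishment starts.
Gain: 37(1 + ρ + … + ρ^2); loss: 43·ρ^3/(1−ρ).
No profitable deviation ⇔ 37(1−ρ^3) ≤ 43·ρ^3, i.e. ρ^3 ≥ 37/(37+43) = 37/80.
Hence ρ ≥ (37/80)^(1/3) ≈ 0.773.

0.773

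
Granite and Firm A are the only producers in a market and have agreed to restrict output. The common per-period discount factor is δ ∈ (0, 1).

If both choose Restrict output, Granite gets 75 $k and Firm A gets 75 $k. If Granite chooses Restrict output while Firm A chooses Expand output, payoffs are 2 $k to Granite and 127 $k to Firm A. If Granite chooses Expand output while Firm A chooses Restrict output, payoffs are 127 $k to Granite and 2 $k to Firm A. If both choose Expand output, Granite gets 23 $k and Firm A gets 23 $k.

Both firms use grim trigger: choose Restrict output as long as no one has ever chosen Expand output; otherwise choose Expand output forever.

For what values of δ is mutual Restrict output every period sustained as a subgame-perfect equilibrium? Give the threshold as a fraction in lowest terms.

1/2

One-period gain from deviating is 127 − 75 = 52. The loss is 75 − 23 = 52 in every subsequent period, with present value 52·δ/(1−δ).
Deviation is unprofitable when 52·δ/(1−δ) ≥ 52, i.e. δ/(1−δ) ≥ 1.
Equivalently δ ≥ 52/(52+52) = 1/2.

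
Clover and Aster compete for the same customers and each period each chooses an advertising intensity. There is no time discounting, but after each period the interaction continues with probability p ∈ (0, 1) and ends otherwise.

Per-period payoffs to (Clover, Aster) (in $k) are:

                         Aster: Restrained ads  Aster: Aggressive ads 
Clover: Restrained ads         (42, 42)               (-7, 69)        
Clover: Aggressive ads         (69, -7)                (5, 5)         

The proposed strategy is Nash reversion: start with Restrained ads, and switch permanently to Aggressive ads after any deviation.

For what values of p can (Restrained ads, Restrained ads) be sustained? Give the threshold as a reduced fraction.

27/64

With no time discounting, the continuation probability p plays the role of the discount factor.
Grim-trigger IC: 42/(1−p) ≥ 69 + 5p/(1−p) ⇒ p ≥ (69−42)/(69−5) = 27/64.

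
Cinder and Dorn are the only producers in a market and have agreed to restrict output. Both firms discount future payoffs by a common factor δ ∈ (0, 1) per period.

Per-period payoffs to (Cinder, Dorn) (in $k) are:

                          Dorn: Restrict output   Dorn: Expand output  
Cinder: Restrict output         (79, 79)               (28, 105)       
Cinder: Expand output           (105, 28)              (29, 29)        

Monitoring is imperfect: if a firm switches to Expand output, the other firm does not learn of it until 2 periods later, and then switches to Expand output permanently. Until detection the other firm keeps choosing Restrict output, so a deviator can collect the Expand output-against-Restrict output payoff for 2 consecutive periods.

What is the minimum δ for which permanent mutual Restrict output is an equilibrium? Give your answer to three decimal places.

The best deviation is to choose Expand output for all 2 undetected periods, earning 105 each, then 29 forever once detected.
Deviation value: 105(1−δ^2)/(1−δ) + 29δ^2/(1−δ); cooperation value: 79/(1−δ).
IC: 79 ≥ 105(1−δ^2) + 29δ^2 = 105 − 76δ^2.
So δ^2 ≥ 26/76 = 13/38, giving δ ≥ (13/38)^(1/2) ≈ 0.585.

0.585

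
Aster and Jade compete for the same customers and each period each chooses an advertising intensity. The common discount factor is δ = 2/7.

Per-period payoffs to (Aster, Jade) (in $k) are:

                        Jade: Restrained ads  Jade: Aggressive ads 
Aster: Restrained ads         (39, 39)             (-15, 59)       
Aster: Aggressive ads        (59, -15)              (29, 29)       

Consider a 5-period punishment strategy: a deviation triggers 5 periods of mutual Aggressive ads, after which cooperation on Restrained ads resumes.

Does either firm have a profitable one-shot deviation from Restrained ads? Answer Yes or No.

Yes

IC: δ+…+δ^5 ≥ (59−39)/(39−29) = 2.
At δ = 2/7: partial sum = 0.3992 < 2.0000. Cooperation not sustainable.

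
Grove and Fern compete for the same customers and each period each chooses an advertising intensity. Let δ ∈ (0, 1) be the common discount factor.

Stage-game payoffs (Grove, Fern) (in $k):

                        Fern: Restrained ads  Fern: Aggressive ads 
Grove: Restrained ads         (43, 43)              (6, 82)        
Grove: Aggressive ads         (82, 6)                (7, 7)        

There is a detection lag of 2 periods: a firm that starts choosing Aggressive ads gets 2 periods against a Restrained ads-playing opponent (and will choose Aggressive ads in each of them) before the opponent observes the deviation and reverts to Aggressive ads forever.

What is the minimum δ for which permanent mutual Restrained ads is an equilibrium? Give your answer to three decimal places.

0.721

A deviator earns 82 for 2 periods, then 7 forever; cooperating earns 43 forever. Multiplying the IC by (1−δ):
43 ≥ 82(1−δ^2) + 7δ^2, so 75·δ^2 ≥ 39 and δ^2 ≥ 13/25.
δ ≥ (13/25)^(1/2) ≈ 0.721.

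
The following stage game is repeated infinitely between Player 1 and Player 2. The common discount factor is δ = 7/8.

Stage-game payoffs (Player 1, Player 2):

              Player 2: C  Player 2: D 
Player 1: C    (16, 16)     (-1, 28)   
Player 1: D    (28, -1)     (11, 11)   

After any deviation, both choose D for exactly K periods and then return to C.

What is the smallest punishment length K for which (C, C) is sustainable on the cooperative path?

4

Need Σ_{k=1}^{K} δ^k ≥ (28−16)/(16−11) = 2.4000 at δ = 7/8.
At K = 3 the sum is 2.3105 < 2.4000; at K = 4 it is 2.8967 ≥ 2.4000.
So the minimum punishment length is K = 4.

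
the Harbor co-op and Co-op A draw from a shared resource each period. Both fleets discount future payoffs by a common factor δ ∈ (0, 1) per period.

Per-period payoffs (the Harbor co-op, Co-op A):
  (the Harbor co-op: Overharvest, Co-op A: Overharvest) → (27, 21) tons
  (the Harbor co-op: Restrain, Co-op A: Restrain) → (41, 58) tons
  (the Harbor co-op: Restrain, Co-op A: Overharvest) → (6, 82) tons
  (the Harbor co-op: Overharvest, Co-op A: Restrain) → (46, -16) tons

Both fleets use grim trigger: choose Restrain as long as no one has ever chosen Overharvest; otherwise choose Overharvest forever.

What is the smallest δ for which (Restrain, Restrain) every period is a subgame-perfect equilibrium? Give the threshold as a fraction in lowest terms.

the Harbor co-op's threshold: (46−41)/(46−27) = 5/19.
Co-op A's threshold: (82−58)/(82−21) = 24/61.
5/19 < 24/61, so Co-op A binds and δ* = 24/61.

24/61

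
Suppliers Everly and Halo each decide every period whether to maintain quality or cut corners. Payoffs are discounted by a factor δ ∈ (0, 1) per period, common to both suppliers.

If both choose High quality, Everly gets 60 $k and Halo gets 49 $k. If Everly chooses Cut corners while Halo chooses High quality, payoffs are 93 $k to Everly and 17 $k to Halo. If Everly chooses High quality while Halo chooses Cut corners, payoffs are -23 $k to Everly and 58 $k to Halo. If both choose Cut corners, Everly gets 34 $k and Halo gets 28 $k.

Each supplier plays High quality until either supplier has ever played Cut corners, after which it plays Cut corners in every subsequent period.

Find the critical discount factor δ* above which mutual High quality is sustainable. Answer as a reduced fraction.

Everly: cooperation gives 60 each period; deviation gives 93 once then 34 forever.
  60/(1−δ) ≥ 93 + 34δ/(1−δ) ⇒ δ ≥ 33/59.
Halo: cooperation gives 49 each period; deviation gives 58 once then 28 forever.
  δ ≥ 9/30 = 3/10.
Both must hold, so the binding constraint is Everly's: δ ≥ 33/59.

33/59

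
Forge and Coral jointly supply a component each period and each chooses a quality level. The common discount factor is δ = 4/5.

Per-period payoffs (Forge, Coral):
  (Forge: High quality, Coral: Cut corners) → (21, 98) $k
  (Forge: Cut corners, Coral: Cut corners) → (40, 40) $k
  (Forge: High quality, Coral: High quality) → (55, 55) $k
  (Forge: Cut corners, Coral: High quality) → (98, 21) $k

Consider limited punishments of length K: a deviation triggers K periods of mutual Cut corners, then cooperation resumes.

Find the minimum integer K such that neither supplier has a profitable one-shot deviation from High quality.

Need Σ_{k=1}^{K} δ^k ≥ (98−55)/(55−40) = 2.8667 at δ = 4/5.
At K = 5 the sum is 2.6893 < 2.8667; at K = 6 it is 2.9514 ≥ 2.8667.
So the minimum punishment length is K = 6.

6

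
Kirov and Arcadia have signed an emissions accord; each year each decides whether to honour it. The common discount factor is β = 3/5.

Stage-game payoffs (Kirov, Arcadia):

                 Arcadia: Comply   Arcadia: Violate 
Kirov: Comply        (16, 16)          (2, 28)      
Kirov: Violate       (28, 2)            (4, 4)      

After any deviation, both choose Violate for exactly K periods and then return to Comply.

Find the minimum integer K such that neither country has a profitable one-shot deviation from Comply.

3

No profitable deviation requires (16−4)(β+…+β^K) ≥ 28−16, i.e. β+…+β^K ≥ 1 ≈ 1.0000.
With β = 3/5, the partial sums are K=1: 0.6000, K=2: 0.9600, K=3: 1.1760.
K = 3 is the first length at which the sum reaches 1.0000.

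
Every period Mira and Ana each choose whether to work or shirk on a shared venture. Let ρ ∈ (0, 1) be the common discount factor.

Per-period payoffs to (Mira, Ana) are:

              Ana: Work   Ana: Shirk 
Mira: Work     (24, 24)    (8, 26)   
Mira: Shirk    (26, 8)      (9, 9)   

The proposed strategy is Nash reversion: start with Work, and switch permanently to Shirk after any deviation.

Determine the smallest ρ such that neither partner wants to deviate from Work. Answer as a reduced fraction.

24/(1−ρ) ≥ 26 + 9ρ/(1−ρ)
24 ≥ 26 − 17ρ
ρ ≥ 2/17.

2/17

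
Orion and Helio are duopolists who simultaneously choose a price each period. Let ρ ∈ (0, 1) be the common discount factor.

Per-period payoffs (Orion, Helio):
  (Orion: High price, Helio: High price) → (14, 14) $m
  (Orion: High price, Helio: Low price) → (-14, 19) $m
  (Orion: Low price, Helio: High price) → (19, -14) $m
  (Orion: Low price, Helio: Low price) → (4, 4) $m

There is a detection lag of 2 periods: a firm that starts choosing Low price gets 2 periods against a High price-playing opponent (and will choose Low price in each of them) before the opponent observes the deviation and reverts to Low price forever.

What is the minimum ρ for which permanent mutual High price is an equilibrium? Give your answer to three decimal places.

0.577

Deviating for the 2 undetected periods gains 19−14 = 5 per period over cooperation, then loses 14−4 = 10 per period forever once punishment starts.
Gain: 5(1 + ρ + … + ρ^1); loss: 10·ρ^2/(1−ρ).
No profitable deviation ⇔ 5(1−ρ^2) ≤ 10·ρ^2, i.e. ρ^2 ≥ 5/(5+10) = 1/3.
Hence ρ ≥ (1/3)^(1/2) ≈ 0.577.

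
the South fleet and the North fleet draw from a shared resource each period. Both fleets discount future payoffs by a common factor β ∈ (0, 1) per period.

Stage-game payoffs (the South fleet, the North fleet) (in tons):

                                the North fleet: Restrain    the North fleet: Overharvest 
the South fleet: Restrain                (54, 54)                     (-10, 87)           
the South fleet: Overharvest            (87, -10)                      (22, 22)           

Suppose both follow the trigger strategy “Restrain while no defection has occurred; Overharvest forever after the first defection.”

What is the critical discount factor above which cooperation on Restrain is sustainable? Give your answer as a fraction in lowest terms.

33/65

Cooperation forever yields 54 each period: 54/(1−β).
Deviating yields 87 once, then 22 forever: 87 + 22β/(1−β).
No profitable deviation requires 54/(1−β) ≥ 87 + 22β/(1−β).
Multiplying by (1−β): 54 ≥ 87(1−β) + 22β = 87 − 65β.
So 65β ≥ 33, i.e. β ≥ 33/65.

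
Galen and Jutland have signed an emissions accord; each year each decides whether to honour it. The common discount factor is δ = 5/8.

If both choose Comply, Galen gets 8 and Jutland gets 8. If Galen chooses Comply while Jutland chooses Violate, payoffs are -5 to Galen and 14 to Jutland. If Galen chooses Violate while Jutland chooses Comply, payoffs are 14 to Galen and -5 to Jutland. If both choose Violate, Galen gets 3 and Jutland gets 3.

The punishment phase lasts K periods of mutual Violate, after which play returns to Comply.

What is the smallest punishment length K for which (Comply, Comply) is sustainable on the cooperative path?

IC: δ(1−δ^K)/(1−δ) ≥ (14−8)/(8−3) = 6/5.
With δ = 5/8: need 1 − δ^K ≥ 6/5·(1−5/8)/(5/8), i.e. δ^K ≤ 0.2800.
Since (5/8)^2 = 0.3906 and (5/8)^3 = 0.2441, the smallest such K is 3.

3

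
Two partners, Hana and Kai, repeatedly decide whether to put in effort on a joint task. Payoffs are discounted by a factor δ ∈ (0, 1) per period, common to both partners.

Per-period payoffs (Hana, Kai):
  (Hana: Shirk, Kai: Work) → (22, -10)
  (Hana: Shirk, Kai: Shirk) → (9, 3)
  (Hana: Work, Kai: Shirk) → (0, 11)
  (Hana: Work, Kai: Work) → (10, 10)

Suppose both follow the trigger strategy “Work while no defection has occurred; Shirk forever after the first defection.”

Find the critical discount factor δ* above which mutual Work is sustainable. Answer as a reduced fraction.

12/13

For Hana: deviation gain 22−10 = 12, per-period punishment loss 10−9 = 1. IC gives δ ≥ 12/13.
For Kai: gain 1, loss 7 per period, so δ ≥ 1/8.
The tighter constraint is Hana's, so cooperation needs δ ≥ 12/13.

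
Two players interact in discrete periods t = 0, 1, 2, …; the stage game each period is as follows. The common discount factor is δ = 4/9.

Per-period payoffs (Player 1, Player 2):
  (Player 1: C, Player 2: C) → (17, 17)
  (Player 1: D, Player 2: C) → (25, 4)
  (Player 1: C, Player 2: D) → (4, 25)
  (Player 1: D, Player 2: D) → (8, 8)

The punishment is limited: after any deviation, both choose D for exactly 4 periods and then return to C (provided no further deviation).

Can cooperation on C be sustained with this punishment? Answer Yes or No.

IC: δ+…+δ^4 ≥ (25−17)/(17−8) = 8/9.
At δ = 4/9: partial sum = 0.7688 < 0.8889. Cooperation not sustainable.

No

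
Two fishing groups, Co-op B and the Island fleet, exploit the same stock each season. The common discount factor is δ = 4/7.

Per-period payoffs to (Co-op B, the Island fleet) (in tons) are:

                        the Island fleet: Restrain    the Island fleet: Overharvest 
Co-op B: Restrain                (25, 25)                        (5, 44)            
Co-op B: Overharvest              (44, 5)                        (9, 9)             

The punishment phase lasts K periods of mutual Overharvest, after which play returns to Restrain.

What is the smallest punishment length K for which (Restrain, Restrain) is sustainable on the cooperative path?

IC: δ(1−δ^K)/(1−δ) ≥ (44−25)/(25−9) = 19/16.
With δ = 4/7: need 1 − δ^K ≥ 19/16·(1−4/7)/(4/7), i.e. δ^K ≤ 0.1094.
Since (4/7)^3 = 0.1866 and (4/7)^4 = 0.1066, the smallest such K is 4.

4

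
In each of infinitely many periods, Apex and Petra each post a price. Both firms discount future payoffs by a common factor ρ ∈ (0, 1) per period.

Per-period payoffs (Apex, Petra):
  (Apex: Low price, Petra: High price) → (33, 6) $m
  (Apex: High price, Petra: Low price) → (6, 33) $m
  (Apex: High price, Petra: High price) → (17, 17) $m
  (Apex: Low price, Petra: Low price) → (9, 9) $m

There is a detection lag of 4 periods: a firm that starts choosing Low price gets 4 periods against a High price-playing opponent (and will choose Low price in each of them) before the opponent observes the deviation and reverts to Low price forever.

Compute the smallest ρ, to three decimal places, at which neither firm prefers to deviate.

A deviator earns 33 for 4 periods, then 9 forever; cooperating earns 17 forever. Multiplying the IC by (1−ρ):
17 ≥ 33(1−ρ^4) + 9ρ^4, so 24·ρ^4 ≥ 16 and ρ^4 ≥ 2/3.
ρ ≥ (2/3)^(1/4) ≈ 0.904.

0.904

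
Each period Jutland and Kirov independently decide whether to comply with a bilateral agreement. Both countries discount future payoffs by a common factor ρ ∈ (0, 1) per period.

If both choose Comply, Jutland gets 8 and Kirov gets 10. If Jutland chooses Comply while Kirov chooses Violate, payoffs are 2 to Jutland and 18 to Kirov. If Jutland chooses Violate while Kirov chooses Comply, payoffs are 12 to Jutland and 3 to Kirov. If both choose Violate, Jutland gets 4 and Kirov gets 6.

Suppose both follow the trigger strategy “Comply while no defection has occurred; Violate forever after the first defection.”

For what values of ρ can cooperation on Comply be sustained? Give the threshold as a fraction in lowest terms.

2/3

Jutland's threshold: (12−8)/(12−4) = 1/2.
Kirov's threshold: (18−10)/(18−6) = 2/3.
1/2 < 2/3, so Kirov binds and ρ* = 2/3.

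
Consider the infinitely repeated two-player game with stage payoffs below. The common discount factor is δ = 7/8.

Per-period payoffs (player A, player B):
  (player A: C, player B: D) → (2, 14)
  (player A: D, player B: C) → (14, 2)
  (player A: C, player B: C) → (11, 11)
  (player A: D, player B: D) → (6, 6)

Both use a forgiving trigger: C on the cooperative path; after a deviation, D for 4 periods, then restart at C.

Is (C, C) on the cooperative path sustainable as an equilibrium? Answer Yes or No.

Yes

Comparing payoff streams over the 5 periods until play realigns: cooperate → 11(1+δ+…+δ^4); deviate → 14 + 6(δ+…+δ^4).
Cooperation is sustained iff (11−6)(δ+…+δ^4) ≥ 14−11.
δ+…+δ^4 = 7/8·(1−(7/8)^4)/(1−7/8) = 2.8967, and (14−11)/(11−6) = 0.6000.
2.8967 ≥ 0.6000, so cooperation is sustainable.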